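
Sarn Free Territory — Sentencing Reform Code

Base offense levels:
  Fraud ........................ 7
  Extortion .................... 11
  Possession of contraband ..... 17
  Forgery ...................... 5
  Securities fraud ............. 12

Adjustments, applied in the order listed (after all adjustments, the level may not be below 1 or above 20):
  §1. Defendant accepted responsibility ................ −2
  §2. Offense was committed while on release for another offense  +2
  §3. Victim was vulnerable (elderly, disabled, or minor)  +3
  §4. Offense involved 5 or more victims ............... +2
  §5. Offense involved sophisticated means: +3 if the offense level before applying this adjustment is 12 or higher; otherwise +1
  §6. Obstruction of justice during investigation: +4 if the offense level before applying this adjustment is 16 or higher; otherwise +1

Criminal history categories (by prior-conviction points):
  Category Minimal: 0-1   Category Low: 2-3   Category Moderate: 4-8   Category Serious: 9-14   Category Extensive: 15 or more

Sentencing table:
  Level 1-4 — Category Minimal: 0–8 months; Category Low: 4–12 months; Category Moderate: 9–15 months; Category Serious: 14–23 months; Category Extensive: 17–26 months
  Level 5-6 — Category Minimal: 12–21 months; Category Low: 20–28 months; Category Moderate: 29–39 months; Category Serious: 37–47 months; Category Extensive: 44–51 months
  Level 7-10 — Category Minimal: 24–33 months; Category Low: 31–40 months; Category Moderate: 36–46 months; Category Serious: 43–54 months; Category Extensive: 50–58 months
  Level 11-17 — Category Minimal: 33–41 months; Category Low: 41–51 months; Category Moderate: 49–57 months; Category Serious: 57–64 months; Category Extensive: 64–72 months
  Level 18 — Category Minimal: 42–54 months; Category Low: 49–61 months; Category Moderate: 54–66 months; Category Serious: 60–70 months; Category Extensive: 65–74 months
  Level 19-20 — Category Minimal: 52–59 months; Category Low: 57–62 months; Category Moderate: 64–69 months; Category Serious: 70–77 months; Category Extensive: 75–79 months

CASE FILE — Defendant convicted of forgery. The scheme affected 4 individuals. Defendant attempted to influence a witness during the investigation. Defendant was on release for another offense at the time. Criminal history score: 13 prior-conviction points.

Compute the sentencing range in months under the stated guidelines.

Base offense level for forgery: 5.
§2 applies: 5 + 2 = 7.
§3 does not apply.
§5 does not apply.
§6 applies (level before this adjustment is 7 < 16, so +1): 7 + 1 = 8.
Final offense level: 8.
Criminal history: 13 prior points → Category Serious (9-14).
Level 8 falls in the 7-10 band.
Grid: Level 7-10 × Category Serious = 43-54 months.

43-54 months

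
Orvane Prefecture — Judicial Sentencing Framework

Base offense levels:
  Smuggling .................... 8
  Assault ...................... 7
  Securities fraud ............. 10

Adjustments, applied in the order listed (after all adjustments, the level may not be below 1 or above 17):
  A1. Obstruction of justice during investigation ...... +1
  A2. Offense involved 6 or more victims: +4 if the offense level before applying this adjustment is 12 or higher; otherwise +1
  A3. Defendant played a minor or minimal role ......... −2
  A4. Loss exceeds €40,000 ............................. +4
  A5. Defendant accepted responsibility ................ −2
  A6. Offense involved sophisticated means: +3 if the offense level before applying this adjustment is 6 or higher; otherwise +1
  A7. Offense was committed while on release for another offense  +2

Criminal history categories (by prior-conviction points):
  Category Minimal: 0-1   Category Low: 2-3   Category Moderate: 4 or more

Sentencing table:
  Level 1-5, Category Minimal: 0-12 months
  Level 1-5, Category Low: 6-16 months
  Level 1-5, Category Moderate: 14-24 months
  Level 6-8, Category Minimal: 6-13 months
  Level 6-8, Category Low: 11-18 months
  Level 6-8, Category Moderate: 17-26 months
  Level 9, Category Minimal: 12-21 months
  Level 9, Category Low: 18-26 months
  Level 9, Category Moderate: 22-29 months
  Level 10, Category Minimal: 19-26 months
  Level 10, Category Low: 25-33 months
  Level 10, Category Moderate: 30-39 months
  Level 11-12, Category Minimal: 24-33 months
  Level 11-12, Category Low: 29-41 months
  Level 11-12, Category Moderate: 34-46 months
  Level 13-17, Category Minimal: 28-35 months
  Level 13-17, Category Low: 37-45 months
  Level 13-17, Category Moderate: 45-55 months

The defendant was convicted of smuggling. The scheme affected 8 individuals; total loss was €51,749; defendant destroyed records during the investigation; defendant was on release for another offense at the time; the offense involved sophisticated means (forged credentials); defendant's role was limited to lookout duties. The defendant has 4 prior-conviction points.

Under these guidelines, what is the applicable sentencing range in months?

45-55 months

Base offense level for smuggling: 8.
A1 applies: 8 + 1 = 9.
A2 applies (level before this adjustment is 9 < 12, so +1): 9 + 1 = 10.
A3 applies: 10 − 2 = 8.
A4 applies: 8 + 4 = 12.
A6 applies (level before this adjustment is 12 ≥ 6, so +3): 12 + 3 = 15.
A7 applies: 15 + 2 = 17.
Final offense level: 17.
Criminal history: 4 prior points → Category Moderate (4+).
Level 17 falls in the 13-17 band.
Grid: Level 13-17 × Category Moderate = 45-55 months.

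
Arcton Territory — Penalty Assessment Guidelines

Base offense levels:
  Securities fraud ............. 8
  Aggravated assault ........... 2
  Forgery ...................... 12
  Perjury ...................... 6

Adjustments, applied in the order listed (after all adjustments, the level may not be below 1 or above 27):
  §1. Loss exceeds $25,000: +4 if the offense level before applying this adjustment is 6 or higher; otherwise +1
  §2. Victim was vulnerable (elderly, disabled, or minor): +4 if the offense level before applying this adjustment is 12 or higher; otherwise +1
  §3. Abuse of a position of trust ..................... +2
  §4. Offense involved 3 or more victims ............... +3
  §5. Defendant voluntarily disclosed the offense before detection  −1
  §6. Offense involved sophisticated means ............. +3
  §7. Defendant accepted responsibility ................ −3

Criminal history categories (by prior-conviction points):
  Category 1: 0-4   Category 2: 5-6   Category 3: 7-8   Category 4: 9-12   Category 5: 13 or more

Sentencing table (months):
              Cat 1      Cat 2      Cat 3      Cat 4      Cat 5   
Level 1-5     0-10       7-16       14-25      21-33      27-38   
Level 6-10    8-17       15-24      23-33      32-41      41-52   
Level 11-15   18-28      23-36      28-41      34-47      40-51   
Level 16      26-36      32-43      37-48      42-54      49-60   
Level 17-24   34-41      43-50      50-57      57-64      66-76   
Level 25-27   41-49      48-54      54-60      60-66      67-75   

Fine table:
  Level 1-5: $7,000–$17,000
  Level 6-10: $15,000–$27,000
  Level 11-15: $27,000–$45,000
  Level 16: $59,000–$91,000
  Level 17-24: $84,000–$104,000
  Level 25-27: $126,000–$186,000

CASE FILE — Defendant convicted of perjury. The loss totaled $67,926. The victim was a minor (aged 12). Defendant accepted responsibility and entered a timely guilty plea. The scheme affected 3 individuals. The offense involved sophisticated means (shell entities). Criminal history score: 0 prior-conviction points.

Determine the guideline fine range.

$27,000–$45,000

Base offense level for perjury: 6.
§1 applies (level before this adjustment is 6 ≥ 6, so +4): 6 + 4 = 10.
§2 applies (level before this adjustment is 10 < 12, so +1): 10 + 1 = 11.
§4 applies: 11 + 3 = 14.
§6 applies: 14 + 3 = 17.
§7 applies: 17 − 3 = 14.
Final offense level: 14.
Level 14 falls in the 11-15 band.
Fine table: Level 11-15 → $27,000–$45,000.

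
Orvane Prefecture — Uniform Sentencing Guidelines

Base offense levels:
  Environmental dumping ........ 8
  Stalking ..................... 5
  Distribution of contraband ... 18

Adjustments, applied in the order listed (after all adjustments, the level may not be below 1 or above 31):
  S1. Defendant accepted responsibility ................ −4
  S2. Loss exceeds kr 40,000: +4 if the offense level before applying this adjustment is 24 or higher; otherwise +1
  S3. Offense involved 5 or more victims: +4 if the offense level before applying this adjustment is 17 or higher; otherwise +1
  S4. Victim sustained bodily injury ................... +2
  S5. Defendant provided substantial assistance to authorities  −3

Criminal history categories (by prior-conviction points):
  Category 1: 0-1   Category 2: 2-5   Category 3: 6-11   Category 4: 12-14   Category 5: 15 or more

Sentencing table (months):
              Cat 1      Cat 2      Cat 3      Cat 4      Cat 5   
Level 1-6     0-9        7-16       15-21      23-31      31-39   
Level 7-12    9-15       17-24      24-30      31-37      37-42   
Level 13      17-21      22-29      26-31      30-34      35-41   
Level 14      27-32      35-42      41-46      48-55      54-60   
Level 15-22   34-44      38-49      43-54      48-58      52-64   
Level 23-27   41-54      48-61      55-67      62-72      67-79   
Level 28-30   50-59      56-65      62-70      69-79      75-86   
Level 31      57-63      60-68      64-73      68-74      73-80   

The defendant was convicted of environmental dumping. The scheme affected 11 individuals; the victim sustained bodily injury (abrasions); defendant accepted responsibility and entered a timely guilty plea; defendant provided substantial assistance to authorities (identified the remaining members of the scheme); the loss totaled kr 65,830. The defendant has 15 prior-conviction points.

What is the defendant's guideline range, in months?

Base offense level for environmental dumping: 8.
S1 applies: 8 − 4 = 4.
S2 applies (level before this adjustment is 4 < 24, so +1): 4 + 1 = 5.
S3 applies (level before this adjustment is 5 < 17, so +1): 5 + 1 = 6.
S4 applies: 6 + 2 = 8.
S5 applies: 8 − 3 = 5.
Final offense level: 5.
Criminal history: 15 prior points → Category 5 (15+).
Level 5 falls in the 1-6 band.
Grid: Level 1-6 × Category 5 = 31-39 months.

31-39 months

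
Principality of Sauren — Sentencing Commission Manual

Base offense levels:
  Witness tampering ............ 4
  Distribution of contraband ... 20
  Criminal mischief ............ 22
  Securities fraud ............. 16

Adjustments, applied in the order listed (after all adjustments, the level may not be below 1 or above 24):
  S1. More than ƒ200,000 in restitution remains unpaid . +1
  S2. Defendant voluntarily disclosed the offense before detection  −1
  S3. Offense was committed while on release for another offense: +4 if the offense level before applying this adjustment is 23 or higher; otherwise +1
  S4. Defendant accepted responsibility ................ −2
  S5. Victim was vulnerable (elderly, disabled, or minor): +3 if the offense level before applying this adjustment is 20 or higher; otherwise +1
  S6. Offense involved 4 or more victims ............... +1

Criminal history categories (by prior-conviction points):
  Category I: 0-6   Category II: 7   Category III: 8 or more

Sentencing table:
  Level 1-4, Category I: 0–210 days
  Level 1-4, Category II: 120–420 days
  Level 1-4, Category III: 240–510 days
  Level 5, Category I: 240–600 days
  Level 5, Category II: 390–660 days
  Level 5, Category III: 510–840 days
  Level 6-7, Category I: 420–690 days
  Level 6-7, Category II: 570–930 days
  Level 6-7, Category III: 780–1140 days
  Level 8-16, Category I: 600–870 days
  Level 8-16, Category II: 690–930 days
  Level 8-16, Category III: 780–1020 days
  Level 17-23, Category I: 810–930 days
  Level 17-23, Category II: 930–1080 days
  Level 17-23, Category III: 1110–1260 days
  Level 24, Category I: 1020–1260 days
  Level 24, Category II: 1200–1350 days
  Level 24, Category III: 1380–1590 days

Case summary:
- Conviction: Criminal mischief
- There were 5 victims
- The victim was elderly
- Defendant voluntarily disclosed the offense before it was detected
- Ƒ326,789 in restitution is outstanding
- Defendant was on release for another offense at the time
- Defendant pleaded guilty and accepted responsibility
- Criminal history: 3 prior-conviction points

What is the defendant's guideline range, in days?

Base offense level for criminal mischief: 22.
S1 applies: 22 + 1 = 23.
S2 applies: 23 − 1 = 22.
S3 applies (level before this adjustment is 22 < 23, so +1): 22 + 1 = 23.
S4 applies: 23 − 2 = 21.
S5 applies (level before this adjustment is 21 ≥ 20, so +3): 21 + 3 = 24.
S6 applies: 24 + 1 = 25.
Level 25 exceeds the maximum of 24; capped at 24.
Final offense level: 24.
Criminal history: 3 prior points → Category I (0-6).
Level 24 falls in the 24 band.
Grid: Level 24 × Category I = 1020-1260 days.

1020-1260 days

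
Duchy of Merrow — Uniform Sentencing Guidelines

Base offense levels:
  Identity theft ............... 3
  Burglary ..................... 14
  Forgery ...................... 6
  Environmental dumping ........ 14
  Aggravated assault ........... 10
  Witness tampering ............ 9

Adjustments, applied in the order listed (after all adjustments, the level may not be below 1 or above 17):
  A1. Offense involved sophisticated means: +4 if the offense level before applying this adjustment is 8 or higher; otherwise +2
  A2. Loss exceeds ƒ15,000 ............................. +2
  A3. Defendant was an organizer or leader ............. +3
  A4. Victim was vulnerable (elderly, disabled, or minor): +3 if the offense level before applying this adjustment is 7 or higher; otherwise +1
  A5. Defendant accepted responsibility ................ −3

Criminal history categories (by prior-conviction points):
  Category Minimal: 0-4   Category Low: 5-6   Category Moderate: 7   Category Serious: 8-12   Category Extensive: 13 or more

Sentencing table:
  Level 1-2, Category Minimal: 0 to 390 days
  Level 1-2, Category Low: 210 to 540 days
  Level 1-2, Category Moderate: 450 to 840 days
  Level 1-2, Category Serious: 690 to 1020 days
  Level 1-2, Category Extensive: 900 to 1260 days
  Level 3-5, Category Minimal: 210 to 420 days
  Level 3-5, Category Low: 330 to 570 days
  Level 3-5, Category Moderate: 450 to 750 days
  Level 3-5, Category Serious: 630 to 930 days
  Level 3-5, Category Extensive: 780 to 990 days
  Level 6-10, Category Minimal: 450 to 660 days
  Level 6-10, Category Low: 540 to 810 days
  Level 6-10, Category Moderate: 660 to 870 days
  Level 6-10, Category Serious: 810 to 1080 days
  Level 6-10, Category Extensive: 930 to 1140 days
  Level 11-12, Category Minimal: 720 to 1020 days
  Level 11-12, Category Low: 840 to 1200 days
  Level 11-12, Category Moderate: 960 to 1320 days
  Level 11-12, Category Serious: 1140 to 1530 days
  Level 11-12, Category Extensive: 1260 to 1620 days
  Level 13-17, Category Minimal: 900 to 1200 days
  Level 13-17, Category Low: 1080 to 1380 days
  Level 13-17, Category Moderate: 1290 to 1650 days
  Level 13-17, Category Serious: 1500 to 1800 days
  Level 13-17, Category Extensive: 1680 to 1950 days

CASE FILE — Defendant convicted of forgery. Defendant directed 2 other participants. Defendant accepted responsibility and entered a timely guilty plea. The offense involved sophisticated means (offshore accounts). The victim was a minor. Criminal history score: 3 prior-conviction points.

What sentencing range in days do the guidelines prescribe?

720-1020 days

Base offense level for forgery: 6.
A1 applies (level before this adjustment is 6 < 8, so +2): 6 + 2 = 8.
A2 does not apply.
A3 applies: 8 + 3 = 11.
A4 applies (level before this adjustment is 11 ≥ 7, so +3): 11 + 3 = 14.
A5 applies: 14 − 3 = 11.
Final offense level: 11.
Criminal history: 3 prior points → Category Minimal (0-4).
Level 11 falls in the 11-12 band.
Grid: Level 11-12 × Category Minimal = 720-1020 days.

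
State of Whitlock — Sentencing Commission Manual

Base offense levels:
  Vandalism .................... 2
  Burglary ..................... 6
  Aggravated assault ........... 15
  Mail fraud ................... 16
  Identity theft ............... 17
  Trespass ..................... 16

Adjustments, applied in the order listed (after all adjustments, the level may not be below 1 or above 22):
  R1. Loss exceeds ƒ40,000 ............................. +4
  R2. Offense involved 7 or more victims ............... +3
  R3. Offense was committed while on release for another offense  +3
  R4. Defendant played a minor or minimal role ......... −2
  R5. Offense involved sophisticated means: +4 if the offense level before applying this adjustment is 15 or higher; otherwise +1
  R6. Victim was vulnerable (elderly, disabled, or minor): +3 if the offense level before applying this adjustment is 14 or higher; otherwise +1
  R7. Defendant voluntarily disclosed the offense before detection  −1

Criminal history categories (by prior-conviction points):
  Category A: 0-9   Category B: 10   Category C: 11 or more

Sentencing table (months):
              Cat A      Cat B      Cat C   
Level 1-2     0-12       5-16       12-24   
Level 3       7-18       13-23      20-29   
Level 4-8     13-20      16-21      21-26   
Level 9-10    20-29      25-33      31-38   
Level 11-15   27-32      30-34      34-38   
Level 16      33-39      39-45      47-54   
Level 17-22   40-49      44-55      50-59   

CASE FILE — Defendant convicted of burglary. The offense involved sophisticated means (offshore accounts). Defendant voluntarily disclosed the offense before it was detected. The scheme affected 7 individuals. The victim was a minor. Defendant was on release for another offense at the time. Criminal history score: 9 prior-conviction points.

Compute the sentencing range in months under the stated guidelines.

27-32 months

Base offense level for burglary: 6.
R1 does not apply.
R2 applies: 6 + 3 = 9.
R3 applies: 9 + 3 = 12.
R5 applies (level before this adjustment is 12 < 15, so +1): 12 + 1 = 13.
R6 applies (level before this adjustment is 13 < 14, so +1): 13 + 1 = 14.
R7 applies: 14 − 1 = 13.
Final offense level: 13.
Criminal history: 9 prior points → Category A (0-9).
Level 13 falls in the 11-15 band.
Grid: Level 11-15 × Category A = 27-32 months.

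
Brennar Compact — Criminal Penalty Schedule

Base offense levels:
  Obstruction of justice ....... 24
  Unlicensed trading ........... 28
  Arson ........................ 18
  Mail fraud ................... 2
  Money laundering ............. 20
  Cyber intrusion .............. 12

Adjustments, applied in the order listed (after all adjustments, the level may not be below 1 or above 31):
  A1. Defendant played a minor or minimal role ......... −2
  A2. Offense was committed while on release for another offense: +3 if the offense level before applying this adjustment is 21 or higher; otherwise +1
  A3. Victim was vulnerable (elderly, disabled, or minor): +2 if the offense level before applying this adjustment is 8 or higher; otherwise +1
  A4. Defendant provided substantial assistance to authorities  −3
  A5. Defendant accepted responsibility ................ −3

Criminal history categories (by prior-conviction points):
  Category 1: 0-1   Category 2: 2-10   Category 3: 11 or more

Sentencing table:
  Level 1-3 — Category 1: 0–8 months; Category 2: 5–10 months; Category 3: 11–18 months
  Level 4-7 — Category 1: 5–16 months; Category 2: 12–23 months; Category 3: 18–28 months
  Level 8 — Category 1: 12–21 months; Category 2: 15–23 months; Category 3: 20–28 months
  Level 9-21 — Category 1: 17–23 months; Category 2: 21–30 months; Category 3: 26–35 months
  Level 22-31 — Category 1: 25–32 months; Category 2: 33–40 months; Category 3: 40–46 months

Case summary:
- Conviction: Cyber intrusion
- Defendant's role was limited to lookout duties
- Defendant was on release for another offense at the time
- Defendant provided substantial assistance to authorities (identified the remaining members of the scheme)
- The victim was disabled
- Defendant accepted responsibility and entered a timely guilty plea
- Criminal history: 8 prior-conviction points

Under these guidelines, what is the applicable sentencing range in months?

12-23 months

Base offense level for cyber intrusion: 12.
A1 applies: 12 − 2 = 10.
A2 applies (level before this adjustment is 10 < 21, so +1): 10 + 1 = 11.
A3 applies (level before this adjustment is 11 ≥ 8, so +2): 11 + 2 = 13.
A4 applies: 13 − 3 = 10.
A5 applies: 10 − 3 = 7.
Final offense level: 7.
Criminal history: 8 prior points → Category 2 (2-10).
Level 7 falls in the 4-7 band.
Grid: Level 4-7 × Category 2 = 12-23 months.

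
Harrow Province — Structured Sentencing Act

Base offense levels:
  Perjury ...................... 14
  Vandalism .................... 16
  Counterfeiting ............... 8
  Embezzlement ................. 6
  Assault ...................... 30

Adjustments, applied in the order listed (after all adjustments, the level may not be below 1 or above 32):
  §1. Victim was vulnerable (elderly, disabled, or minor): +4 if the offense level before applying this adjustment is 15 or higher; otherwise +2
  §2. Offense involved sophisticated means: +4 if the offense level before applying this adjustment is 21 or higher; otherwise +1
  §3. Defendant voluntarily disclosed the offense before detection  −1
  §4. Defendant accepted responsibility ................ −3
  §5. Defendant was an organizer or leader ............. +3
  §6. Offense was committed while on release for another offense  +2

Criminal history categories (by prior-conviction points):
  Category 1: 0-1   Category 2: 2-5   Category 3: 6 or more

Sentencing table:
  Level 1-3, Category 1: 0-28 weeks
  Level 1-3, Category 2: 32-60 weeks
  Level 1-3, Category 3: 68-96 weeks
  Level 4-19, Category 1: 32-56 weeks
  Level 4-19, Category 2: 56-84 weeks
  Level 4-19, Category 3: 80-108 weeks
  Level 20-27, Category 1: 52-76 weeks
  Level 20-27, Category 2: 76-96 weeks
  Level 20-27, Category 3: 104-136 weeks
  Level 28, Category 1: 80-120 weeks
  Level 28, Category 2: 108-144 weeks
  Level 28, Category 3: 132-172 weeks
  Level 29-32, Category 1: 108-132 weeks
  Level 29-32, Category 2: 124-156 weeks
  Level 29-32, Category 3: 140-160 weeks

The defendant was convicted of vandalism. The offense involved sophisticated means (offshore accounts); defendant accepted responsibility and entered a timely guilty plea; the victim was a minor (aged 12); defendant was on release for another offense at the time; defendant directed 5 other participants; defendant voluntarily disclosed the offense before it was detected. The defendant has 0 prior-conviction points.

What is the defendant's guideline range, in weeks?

52-76 weeks

Base offense level for vandalism: 16.
§1 applies (level before this adjustment is 16 ≥ 15, so +4): 16 + 4 = 20.
§2 applies (level before this adjustment is 20 < 21, so +1): 20 + 1 = 21.
§3 applies: 21 − 1 = 20.
§4 applies: 20 − 3 = 17.
§5 applies: 17 + 3 = 20.
§6 applies: 20 + 2 = 22.
Final offense level: 22.
Criminal history: 0 prior points → Category 1 (0-1).
Level 22 falls in the 20-27 band.
Grid: Level 20-27 × Category 1 = 52-76 weeks.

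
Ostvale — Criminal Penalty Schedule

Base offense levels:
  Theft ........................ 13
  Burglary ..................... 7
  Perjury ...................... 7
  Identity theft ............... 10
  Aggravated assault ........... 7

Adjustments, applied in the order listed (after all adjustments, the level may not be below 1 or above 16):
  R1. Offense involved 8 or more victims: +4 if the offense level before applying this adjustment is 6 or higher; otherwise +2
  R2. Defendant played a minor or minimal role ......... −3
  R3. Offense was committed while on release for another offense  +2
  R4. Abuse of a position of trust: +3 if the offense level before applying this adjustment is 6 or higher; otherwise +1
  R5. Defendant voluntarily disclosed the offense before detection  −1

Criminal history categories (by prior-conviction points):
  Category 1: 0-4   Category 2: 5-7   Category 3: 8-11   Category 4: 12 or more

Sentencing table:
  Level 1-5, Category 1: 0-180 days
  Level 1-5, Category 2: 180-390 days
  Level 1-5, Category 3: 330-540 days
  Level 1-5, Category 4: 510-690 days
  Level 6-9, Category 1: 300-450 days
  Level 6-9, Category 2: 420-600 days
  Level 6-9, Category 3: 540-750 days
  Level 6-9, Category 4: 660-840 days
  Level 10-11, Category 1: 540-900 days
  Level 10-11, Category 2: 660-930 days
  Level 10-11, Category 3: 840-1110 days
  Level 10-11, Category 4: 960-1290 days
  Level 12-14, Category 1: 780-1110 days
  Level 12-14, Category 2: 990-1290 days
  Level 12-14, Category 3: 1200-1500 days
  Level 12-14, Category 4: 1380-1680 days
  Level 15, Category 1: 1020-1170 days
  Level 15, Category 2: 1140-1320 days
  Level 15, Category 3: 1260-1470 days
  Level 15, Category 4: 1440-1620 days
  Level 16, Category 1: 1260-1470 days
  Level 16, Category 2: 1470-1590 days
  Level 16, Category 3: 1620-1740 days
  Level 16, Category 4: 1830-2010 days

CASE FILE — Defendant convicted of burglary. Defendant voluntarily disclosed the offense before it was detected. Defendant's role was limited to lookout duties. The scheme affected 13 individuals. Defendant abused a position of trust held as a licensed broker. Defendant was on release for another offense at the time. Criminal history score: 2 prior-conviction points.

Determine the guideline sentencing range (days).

780-1110 days

Base offense level for burglary: 7.
R1 applies (level before this adjustment is 7 ≥ 6, so +4): 7 + 4 = 11.
R2 applies: 11 − 3 = 8.
R3 applies: 8 + 2 = 10.
R4 applies (level before this adjustment is 10 ≥ 6, so +3): 10 + 3 = 13.
R5 applies: 13 − 1 = 12.
Final offense level: 12.
Criminal history: 2 prior points → Category 1 (0-4).
Level 12 falls in the 12-14 band.
Grid: Level 12-14 × Category 1 = 780-1110 days.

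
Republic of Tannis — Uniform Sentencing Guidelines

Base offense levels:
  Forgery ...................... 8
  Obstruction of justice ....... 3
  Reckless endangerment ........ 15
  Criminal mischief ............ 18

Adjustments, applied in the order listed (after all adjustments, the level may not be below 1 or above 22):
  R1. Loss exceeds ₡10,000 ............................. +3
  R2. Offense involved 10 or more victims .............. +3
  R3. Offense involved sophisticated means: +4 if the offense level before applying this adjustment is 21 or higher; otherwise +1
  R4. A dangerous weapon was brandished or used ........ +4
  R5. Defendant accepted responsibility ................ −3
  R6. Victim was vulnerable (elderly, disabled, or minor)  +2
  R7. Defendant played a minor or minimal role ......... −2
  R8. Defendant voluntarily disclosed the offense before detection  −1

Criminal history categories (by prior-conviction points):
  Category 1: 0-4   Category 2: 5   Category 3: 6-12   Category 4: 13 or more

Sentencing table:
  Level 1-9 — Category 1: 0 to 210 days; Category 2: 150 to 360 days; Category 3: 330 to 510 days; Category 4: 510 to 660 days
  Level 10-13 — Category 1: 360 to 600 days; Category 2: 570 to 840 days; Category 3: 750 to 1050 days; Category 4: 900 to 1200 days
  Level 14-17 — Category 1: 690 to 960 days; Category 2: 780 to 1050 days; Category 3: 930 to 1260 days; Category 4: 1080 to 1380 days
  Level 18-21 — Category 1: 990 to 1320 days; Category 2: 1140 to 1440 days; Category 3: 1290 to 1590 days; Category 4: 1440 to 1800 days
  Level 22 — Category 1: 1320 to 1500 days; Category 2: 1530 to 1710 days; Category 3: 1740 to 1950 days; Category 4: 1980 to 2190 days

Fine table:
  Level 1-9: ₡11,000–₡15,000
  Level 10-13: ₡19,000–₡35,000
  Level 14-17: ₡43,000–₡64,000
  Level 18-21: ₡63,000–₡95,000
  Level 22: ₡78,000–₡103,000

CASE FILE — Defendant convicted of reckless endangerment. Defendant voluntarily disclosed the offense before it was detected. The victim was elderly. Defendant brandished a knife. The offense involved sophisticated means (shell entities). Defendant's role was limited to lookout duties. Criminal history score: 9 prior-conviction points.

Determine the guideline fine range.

Base offense level for reckless endangerment: 15.
R3 applies (level before this adjustment is 15 < 21, so +1): 15 + 1 = 16.
R4 applies: 16 + 4 = 20.
R6 applies: 20 + 2 = 22.
R7 applies: 22 − 2 = 20.
R8 applies: 20 − 1 = 19.
Final offense level: 19.
Level 19 falls in the 18-21 band.
Fine table: Level 18-21 → ₡63,000–₡95,000.

₡63,000–₡95,000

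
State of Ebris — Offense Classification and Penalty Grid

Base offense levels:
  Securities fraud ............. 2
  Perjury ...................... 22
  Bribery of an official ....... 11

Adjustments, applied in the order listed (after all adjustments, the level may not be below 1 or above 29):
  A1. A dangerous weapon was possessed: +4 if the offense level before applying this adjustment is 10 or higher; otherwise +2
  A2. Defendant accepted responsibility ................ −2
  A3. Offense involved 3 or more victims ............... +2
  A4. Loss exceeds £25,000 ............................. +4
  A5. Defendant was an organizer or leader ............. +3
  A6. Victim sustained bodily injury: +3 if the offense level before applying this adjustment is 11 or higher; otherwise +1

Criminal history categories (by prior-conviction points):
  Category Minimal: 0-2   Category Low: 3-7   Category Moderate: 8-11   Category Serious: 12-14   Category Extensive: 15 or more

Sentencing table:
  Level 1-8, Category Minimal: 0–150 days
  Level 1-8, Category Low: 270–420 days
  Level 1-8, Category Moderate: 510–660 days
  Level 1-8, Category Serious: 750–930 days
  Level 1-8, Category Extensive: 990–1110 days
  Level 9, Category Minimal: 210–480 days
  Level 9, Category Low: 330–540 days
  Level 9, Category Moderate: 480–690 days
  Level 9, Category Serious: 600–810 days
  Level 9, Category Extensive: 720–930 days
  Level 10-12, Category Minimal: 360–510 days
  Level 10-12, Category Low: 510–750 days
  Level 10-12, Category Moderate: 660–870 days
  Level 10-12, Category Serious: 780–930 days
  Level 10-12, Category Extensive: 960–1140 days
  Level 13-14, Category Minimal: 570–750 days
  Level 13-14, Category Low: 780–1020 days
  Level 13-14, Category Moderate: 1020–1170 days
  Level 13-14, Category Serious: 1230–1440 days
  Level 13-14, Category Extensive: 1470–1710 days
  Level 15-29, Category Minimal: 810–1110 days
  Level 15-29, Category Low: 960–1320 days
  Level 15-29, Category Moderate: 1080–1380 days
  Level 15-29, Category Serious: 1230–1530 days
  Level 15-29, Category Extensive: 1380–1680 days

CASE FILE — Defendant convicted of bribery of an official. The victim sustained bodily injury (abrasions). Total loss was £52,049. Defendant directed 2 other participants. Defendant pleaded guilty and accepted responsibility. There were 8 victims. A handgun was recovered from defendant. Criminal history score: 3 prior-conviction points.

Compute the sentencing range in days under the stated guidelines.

960-1320 days

Base offense level for bribery of an official: 11.
A1 applies (level before this adjustment is 11 ≥ 10, so +4): 11 + 4 = 15.
A2 applies: 15 − 2 = 13.
A3 applies: 13 + 2 = 15.
A4 applies: 15 + 4 = 19.
A5 applies: 19 + 3 = 22.
A6 applies (level before this adjustment is 22 ≥ 11, so +3): 22 + 3 = 25.
Final offense level: 25.
Criminal history: 3 prior points → Category Low (3-7).
Level 25 falls in the 15-29 band.
Grid: Level 15-29 × Category Low = 960-1320 days.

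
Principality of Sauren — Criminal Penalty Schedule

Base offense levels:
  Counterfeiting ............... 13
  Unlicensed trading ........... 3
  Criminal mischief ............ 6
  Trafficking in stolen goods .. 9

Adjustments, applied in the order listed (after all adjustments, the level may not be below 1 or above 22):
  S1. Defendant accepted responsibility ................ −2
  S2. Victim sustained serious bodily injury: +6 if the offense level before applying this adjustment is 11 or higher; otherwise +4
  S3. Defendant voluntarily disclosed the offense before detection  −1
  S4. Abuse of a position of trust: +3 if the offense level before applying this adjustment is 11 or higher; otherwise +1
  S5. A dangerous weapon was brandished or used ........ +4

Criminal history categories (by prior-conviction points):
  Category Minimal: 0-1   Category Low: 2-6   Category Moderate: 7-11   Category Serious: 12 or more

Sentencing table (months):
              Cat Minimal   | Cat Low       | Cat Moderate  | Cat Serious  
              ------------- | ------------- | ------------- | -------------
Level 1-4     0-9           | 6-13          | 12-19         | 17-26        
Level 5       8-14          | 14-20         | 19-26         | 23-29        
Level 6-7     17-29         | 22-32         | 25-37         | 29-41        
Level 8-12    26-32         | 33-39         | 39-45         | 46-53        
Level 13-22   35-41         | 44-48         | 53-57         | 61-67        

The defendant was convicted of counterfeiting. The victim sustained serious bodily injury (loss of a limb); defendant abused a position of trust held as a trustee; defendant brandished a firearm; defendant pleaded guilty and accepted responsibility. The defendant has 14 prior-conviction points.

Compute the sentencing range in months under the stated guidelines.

61-67 months

Base offense level for counterfeiting: 13.
S1 applies: 13 − 2 = 11.
S2 applies (level before this adjustment is 11 ≥ 11, so +6): 11 + 6 = 17.
S4 applies (level before this adjustment is 17 ≥ 11, so +3): 17 + 3 = 20.
S5 applies: 20 + 4 = 24.
Level 24 exceeds the maximum of 22; capped at 22.
Final offense level: 22.
Criminal history: 14 prior points → Category Serious (12+).
Level 22 falls in the 13-22 band.
Grid: Level 13-22 × Category Serious = 61-67 months.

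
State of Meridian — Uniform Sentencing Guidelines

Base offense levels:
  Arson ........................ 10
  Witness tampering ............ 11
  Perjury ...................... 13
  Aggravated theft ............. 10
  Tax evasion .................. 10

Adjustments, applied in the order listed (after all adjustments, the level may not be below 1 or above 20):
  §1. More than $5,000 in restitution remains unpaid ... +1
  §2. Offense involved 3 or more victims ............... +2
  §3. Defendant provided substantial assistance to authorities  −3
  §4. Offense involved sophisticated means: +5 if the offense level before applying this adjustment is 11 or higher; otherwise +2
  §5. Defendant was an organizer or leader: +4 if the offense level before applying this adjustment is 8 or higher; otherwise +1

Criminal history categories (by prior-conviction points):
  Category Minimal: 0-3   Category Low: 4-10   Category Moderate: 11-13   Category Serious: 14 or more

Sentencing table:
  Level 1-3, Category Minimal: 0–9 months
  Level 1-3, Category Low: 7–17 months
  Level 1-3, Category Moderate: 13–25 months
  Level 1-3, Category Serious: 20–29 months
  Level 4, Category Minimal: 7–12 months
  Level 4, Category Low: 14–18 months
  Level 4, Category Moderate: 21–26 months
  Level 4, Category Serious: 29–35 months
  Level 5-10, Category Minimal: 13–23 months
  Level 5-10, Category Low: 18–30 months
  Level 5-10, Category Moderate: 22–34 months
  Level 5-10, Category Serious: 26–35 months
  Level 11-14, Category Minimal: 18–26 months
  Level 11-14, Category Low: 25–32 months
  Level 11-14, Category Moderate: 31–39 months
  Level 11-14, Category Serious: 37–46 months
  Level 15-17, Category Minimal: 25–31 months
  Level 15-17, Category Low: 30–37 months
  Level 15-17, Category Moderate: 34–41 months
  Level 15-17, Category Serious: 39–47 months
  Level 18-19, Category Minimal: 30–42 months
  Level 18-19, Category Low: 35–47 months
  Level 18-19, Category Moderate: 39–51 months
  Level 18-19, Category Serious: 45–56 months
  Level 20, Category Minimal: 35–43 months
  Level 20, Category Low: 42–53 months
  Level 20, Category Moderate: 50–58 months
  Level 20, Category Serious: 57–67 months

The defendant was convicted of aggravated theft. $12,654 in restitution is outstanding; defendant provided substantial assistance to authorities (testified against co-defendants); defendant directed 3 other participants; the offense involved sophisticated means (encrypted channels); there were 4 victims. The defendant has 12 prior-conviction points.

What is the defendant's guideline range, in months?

34-41 months

Base offense level for aggravated theft: 10.
§1 applies: 10 + 1 = 11.
§2 applies: 11 + 2 = 13.
§3 applies: 13 − 3 = 10.
§4 applies (level before this adjustment is 10 < 11, so +2): 10 + 2 = 12.
§5 applies (level before this adjustment is 12 ≥ 8, so +4): 12 + 4 = 16.
Final offense level: 16.
Criminal history: 12 prior points → Category Moderate (11-13).
Level 16 falls in the 15-17 band.
Grid: Level 15-17 × Category Moderate = 34-41 months.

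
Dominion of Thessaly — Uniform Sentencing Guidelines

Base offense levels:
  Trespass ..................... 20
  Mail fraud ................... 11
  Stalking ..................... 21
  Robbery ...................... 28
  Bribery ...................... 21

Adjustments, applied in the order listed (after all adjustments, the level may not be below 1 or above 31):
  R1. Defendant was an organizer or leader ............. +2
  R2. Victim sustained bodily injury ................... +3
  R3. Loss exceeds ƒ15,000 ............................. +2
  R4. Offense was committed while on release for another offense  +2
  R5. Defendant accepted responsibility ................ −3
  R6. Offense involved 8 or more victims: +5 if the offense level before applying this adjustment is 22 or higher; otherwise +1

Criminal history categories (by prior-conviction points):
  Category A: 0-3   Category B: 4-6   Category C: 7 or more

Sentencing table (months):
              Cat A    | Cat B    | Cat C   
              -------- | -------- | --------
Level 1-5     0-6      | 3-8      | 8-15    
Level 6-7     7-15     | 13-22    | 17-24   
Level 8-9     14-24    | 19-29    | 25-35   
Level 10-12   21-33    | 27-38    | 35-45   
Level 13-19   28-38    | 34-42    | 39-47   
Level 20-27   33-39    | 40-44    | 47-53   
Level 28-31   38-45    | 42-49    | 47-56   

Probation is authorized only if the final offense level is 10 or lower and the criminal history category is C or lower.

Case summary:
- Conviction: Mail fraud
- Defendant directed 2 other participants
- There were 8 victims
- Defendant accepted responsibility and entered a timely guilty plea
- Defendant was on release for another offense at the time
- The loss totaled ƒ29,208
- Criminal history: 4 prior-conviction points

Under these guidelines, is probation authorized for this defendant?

No

Base offense level for mail fraud: 11.
R1 applies: 11 + 2 = 13.
R3 applies: 13 + 2 = 15.
R4 applies: 15 + 2 = 17.
R5 applies: 17 − 3 = 14.
R6 applies (level before this adjustment is 14 < 22, so +1): 14 + 1 = 15.
Final offense level: 15.
Criminal history: 4 prior points → Category B (4-6).
Level 15 falls in the 13-19 band.
Grid: Level 13-19 × Category B = 34-42 months.
Probation check: level 15 > 10 and category B ≤ C → not eligible.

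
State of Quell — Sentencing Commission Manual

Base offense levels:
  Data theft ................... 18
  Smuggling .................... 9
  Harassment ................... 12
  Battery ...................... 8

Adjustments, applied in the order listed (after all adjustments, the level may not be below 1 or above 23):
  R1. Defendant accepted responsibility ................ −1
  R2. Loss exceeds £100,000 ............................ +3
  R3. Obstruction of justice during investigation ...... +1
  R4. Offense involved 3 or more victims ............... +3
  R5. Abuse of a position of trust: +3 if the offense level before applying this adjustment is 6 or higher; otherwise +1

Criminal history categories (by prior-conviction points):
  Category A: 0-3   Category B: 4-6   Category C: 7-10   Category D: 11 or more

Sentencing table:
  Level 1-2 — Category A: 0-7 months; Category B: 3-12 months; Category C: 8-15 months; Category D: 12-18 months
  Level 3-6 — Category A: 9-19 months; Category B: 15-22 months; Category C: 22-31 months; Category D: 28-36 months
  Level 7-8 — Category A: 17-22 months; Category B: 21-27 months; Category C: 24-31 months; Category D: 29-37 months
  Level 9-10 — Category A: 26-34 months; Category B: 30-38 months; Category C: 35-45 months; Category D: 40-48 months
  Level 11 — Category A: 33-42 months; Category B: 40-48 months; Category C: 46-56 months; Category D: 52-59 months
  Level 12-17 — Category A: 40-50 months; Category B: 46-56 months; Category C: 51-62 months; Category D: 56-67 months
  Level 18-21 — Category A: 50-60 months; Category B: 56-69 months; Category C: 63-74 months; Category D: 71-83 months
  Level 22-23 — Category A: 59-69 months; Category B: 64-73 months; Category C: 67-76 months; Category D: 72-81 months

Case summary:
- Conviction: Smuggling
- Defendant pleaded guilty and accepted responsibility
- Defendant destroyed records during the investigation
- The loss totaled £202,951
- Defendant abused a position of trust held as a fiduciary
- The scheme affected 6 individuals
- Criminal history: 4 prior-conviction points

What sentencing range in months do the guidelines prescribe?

56-69 months

Base offense level for smuggling: 9.
R1 applies: 9 − 1 = 8.
R2 applies: 8 + 3 = 11.
R3 applies: 11 + 1 = 12.
R4 applies: 12 + 3 = 15.
R5 applies (level before this adjustment is 15 ≥ 6, so +3): 15 + 3 = 18.
Final offense level: 18.
Criminal history: 4 prior points → Category B (4-6).
Level 18 falls in the 18-21 band.
Grid: Level 18-21 × Category B = 56-69 months.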